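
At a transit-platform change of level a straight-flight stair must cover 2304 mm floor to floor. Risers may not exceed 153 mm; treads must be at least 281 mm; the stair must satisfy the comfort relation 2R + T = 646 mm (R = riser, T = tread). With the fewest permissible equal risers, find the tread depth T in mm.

358 mm

⌈2304/153⌉ = 16 risers.
Each riser is 2304/16 = 144 mm (≤ 153 mm).
T = 646 − 2·144 = 358 mm, which satisfies the 281 mm minimum.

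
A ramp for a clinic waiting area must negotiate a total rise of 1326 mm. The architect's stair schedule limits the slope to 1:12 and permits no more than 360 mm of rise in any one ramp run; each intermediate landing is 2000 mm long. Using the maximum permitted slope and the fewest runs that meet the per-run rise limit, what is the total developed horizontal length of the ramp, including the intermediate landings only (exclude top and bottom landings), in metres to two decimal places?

⌈1326/360⌉ = 4 ramp runs. That means 3 intermediate landings.
Ramp run (horizontal) at 1:12: 1326 × 12 = 15912 mm.
Intermediate landings: 3 × 2000 = 6000 mm.
Developed length = 15912 + 6000 = 21912 mm.
= 21.91 m.

21.91 m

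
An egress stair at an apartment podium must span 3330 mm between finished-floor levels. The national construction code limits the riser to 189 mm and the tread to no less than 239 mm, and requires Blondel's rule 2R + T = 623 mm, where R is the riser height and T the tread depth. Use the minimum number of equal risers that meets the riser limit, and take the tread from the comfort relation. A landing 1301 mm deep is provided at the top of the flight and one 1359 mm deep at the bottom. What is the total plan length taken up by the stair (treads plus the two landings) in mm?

⌈3330/189⌉ = 18 risers.
Riser R = 3330 / 18 = 185 mm, within the 189 mm limit.
From 2R + T = 623: T = 623 − 370 = 253 mm.
Going = (18 − 1) × 253 = 4301 mm.
Add landings: 4301 + 1301 + 1359 = 6961 mm.

6961 mm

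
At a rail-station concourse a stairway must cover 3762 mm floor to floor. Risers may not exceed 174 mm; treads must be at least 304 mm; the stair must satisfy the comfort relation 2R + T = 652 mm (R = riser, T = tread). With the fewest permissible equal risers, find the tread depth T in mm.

3762 / 174 = 21.621 → round up to 22 risers.
Riser R = 3762 / 22 = 171 mm, within the 174 mm limit.
T = 652 − 2·171 = 310 mm, which satisfies the 304 mm minimum.

310 mm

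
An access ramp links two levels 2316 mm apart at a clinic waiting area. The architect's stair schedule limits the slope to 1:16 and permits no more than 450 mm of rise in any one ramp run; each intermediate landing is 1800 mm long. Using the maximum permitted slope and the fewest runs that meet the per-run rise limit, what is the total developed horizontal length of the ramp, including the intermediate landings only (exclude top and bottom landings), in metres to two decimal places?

46.06 m

At most 450 each: 2316/450 = 5.15, giving 6 ramp runs. That means 5 intermediate landings.
Ramp run (horizontal) at 1:16: 2316 × 16 = 37056 mm.
Intermediate landings: 5 × 1800 = 9000 mm.
Total developed length = 37056 + 9000 = 46056 mm.
= 46.06 m.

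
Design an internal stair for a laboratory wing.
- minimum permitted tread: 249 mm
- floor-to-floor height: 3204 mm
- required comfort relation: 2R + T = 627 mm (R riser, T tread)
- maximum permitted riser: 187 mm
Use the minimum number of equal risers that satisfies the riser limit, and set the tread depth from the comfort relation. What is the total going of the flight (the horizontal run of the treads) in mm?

At most 187 each: 3204/187 = 17.13, giving 18 risers.
Each riser is 3204/18 = 178 mm (≤ 187 mm).
From 2R + T = 627: T = 627 − 356 = 271 mm.
Treads = 18 − 1 = 17; going = 17 × 271 = 4607 mm.

4607 mm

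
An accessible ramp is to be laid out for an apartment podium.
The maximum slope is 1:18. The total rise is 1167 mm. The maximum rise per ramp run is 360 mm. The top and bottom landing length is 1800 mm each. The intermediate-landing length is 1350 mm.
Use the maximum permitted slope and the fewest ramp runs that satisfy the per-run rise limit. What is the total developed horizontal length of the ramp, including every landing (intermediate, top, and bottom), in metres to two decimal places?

28.66 m

At most 360 each: 1167/360 = 3.24, giving 4 ramp runs. That means 3 intermediate landings.
Ramp run (horizontal) at 1:18: 1167 × 18 = 21006 mm.
Intermediate landings: 3 × 1350 = 4050 mm.
Top and bottom landings: 2 × 1800 = 3600 mm.
Total = 21006 + 4050 + 3600 = 28656 mm.
= 28.66 m.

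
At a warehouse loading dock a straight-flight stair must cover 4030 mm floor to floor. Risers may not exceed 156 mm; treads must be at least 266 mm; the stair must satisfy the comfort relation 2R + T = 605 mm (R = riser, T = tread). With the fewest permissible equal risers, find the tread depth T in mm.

4030 / 156 = 25.83, so 26 risers are needed.
R = 4030 ÷ 26 = 155 mm.
T = 605 − 2·155 = 295 mm, which satisfies the 266 mm minimum.

295 mm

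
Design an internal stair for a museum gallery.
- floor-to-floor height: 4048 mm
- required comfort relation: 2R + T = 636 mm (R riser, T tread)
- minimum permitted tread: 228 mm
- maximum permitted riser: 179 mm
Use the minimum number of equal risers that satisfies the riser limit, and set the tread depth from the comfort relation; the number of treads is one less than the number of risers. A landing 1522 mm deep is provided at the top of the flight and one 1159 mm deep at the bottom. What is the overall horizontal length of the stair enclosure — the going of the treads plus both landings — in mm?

At most 179 each: 4048/179 = 22.61, giving 23 risers.
Riser R = 4048 / 23 = 176 mm, within the 179 mm limit.
Tread T = 636 − 2 × 176 = 284 mm (≥ 228 mm).
Going = (23 − 1) × 284 = 6248 mm.
Add landings: 6248 + 1522 + 1159 = 8929 mm.

8929 mm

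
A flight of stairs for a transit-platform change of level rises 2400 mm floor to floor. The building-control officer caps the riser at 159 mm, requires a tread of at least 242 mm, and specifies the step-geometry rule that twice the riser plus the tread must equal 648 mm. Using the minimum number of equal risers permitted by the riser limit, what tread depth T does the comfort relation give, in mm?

348 mm

⌈2400/159⌉ = 16 risers.
Riser R = 2400 / 16 = 150 mm, within the 159 mm limit.
T = 648 − 2·150 = 348 mm, which satisfies the 242 mm minimum.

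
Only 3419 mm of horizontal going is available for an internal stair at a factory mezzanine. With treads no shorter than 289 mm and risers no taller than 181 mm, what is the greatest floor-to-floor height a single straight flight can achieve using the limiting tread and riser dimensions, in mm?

Treads that fit: ⌊3419 / 289⌋ = 11.
Risers = treads + 1 = 12.
Maximum height = 12 × 181 = 2172 mm.

2172 mm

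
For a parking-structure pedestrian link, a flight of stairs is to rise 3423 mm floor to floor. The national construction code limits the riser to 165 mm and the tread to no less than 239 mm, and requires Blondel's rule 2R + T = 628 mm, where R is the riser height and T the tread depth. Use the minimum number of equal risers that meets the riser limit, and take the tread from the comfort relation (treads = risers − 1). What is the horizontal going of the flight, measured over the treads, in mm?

6040 mm

3423 / 165 = 20.75, so 21 risers are needed.
Riser R = 3423 / 21 = 163 mm, within the 165 mm limit.
T = 628 − 2·163 = 302 mm, which satisfies the 239 mm minimum.
21 risers give 20 treads; going = 20 × 302 = 6040 mm.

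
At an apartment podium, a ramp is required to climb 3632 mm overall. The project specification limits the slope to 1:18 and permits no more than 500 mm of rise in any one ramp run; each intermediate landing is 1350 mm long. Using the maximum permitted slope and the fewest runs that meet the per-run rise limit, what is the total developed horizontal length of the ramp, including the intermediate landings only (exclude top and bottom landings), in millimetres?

3632 / 500 = 7.26, so 8 ramp runs are needed. That means 7 intermediate landings.
Horizontal run for 3632 mm of rise at 1:18 is 3632 × 18 = 65376 mm.
Intermediate landings: 7 × 1350 = 9450 mm.
Developed length = 65376 + 9450 = 74826 mm.

74826 mm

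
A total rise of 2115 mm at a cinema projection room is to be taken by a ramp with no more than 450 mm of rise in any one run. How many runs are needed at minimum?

5 runs

2115 / 450 = 4.70, so 5 ramp runs are needed.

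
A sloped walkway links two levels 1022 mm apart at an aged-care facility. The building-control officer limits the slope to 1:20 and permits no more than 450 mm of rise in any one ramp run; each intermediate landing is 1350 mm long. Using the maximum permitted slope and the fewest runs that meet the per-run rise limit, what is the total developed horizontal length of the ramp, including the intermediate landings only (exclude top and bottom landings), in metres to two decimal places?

1022 / 450 = 2.27, so 3 ramp runs are needed. That means 2 intermediate landings.
Horizontal run for 1022 mm of rise at 1:20 is 1022 × 20 = 20440 mm.
2 intermediate landings contribute 2 × 1350 = 2700 mm.
Developed length = 20440 + 2700 = 23140 mm.
= 23.14 m.

23.14 m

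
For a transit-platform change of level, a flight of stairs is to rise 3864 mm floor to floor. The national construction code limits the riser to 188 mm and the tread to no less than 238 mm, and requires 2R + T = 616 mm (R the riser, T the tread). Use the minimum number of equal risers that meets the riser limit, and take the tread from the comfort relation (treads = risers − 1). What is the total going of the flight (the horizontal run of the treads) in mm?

⌈3864/188⌉ = 21 risers.
R = 3864 ÷ 21 = 184 mm.
T = 616 − 2·184 = 248 mm, which satisfies the 238 mm minimum.
Going = (21 − 1) × 248 = 4960 mm.

4960 mm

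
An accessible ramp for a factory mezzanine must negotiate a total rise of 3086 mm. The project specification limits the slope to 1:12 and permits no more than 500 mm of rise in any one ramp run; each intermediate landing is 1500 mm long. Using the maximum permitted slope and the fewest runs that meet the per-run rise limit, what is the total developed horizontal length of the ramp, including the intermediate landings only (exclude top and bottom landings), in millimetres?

46032 mm

3086 / 500 = 6.17, so 7 ramp runs are needed. That means 6 intermediate landings.
Ramp run (horizontal) at 1:12: 3086 × 12 = 37032 mm.
Intermediate landings: 6 × 1500 = 9000 mm.
Developed length = 37032 + 9000 = 46032 mm.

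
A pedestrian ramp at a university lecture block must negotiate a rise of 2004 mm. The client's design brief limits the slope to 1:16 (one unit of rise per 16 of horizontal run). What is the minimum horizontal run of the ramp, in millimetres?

32064 mm

Run = rise × 16 = 2004 × 16 = 32064 mm.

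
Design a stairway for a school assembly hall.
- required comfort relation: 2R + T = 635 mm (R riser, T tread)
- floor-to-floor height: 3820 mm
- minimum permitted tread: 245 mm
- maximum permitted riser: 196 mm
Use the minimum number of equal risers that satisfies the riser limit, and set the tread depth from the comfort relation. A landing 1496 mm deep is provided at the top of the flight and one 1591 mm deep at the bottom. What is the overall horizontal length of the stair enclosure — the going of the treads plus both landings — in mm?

7894 mm

3820 / 196 = 19.49, so 20 risers are needed.
R = 3820 ÷ 20 = 191 mm.
T = 635 − 2·191 = 253 mm, which satisfies the 245 mm minimum.
20 risers give 19 treads; going = 19 × 253 = 4807 mm.
Add landings: 4807 + 1496 + 1591 = 7894 mm.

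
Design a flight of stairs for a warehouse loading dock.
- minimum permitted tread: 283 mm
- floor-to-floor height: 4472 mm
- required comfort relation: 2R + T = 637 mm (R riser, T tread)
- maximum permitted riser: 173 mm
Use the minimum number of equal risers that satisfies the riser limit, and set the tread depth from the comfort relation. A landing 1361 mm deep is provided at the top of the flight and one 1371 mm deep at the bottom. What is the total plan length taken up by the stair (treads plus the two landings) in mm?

⌈4472/173⌉ = 26 risers.
R = 4472 ÷ 26 = 172 mm.
Tread T = 637 − 2 × 172 = 293 mm (≥ 283 mm).
Treads = 26 − 1 = 25; going = 25 × 293 = 7325 mm.
Enclosure = 7325 + 1361 + 1371 = 10057 mm.

10057 mm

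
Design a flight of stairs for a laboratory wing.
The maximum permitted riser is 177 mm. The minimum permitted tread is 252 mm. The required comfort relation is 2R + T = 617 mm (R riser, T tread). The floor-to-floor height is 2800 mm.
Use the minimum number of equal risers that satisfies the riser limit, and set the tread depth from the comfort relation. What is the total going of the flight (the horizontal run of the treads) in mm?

4005 mm

2800 / 177 = 15.819 → round up to 16 risers.
Riser R = 2800 / 16 = 175 mm, within the 177 mm limit.
Tread T = 617 − 2 × 175 = 267 mm (≥ 252 mm).
Treads = 16 − 1 = 15; going = 15 × 267 = 4005 mm.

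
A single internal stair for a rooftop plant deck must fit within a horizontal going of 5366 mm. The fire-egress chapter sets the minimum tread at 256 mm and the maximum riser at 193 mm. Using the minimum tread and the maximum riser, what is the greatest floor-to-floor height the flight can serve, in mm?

5366 / 256 = 20.96, so 20 treads fit.
Risers = treads + 1 = 21.
Maximum height = 21 × 193 = 4053 mm.

4053 mm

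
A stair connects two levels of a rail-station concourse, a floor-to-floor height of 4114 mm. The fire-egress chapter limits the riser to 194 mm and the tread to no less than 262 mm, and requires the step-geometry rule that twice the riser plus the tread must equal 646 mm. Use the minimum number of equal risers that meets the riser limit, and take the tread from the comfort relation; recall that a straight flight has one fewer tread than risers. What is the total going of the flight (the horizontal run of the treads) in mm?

5712 mm

4114 / 194 = 21.206 → round up to 22 risers.
R = 4114 ÷ 22 = 187 mm.
From 2R + T = 646: T = 646 − 374 = 272 mm.
Treads = 22 − 1 = 21; going = 21 × 272 = 5712 mm.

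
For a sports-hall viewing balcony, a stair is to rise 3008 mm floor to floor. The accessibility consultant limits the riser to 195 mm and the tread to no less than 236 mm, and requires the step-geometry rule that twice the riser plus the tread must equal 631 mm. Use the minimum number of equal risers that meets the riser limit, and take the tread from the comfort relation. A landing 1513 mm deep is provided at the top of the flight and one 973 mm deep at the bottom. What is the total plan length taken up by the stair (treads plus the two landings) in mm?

6311 mm

3008 / 195 = 15.43, so 16 risers are needed.
R = 3008 ÷ 16 = 188 mm.
Tread T = 631 − 2 × 188 = 255 mm (≥ 236 mm).
Treads = 16 − 1 = 15; going = 15 × 255 = 3825 mm.
Add landings: 3825 + 1513 + 973 = 6311 mm.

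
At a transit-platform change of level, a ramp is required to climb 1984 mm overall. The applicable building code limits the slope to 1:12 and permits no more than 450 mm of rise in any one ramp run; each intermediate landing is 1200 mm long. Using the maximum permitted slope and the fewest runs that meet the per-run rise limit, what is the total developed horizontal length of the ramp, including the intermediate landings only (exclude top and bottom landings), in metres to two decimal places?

⌈1984/450⌉ = 5 ramp runs. That means 4 intermediate landings.
Horizontal run for 1984 mm of rise at 1:12 is 1984 × 12 = 23808 mm.
4 intermediate landings contribute 4 × 1200 = 4800 mm.
Total developed length = 23808 + 4800 = 28608 mm.
= 28.61 m.

28.61 m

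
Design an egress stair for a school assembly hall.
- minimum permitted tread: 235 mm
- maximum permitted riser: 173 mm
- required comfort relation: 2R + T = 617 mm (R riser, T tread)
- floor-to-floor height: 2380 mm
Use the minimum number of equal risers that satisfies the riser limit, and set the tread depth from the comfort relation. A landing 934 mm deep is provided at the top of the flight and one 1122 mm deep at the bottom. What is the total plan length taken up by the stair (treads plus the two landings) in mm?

5657 mm

⌈2380/173⌉ = 14 risers.
R = 2380 ÷ 14 = 170 mm.
Tread T = 617 − 2 × 170 = 277 mm (≥ 235 mm).
14 risers give 13 treads; going = 13 × 277 = 3601 mm.
Enclosure = 3601 + 934 + 1122 = 5657 mm.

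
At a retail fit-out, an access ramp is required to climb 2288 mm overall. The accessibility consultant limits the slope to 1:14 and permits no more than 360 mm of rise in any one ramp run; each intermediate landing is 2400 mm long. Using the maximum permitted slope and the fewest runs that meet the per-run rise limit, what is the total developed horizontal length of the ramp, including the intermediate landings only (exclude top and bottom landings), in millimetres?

2288 / 360 = 6.36, so 7 ramp runs are needed. That means 6 intermediate landings.
Ramp run (horizontal) at 1:14: 2288 × 14 = 32032 mm.
Intermediate landings: 6 × 2400 = 14400 mm.
Total developed length = 32032 + 14400 = 46432 mm.

46432 mm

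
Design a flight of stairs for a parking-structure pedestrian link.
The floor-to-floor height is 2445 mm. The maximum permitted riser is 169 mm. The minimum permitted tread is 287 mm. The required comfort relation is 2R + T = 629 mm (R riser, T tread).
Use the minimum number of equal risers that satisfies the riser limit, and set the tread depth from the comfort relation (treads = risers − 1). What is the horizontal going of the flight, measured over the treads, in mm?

4242 mm

2445 / 169 = 14.467 → round up to 15 risers.
Each riser is 2445/15 = 163 mm (≤ 169 mm).
From 2R + T = 629: T = 629 − 326 = 303 mm.
Going = (15 − 1) × 303 = 4242 mm.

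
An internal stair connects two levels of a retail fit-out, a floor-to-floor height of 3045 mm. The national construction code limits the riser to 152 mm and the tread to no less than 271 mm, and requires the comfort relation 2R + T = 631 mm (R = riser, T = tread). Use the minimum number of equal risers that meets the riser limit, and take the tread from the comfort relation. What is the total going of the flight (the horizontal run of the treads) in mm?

6820 mm

3045 / 152 = 20.033 → round up to 21 risers.
Each riser is 3045/21 = 145 mm (≤ 152 mm).
Tread T = 631 − 2 × 145 = 341 mm (≥ 271 mm).
21 risers give 20 treads; going = 20 × 341 = 6820 mm.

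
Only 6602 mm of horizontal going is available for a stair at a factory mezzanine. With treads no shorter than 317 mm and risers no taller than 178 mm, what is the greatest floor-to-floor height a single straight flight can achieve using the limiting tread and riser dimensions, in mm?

6602 / 317 = 20.83, so 20 treads fit.
Risers = treads + 1 = 21.
Maximum height = 21 × 178 = 3738 mm.

3738 mm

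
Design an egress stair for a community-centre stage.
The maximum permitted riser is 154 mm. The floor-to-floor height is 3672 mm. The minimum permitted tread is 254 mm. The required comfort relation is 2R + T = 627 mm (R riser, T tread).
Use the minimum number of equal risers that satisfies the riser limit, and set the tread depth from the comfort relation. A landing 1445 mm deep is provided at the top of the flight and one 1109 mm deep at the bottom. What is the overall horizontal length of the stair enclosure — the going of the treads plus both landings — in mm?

9937 mm

3672 / 154 = 23.844 → round up to 24 risers.
Each riser is 3672/24 = 153 mm (≤ 154 mm).
Tread T = 627 − 2 × 153 = 321 mm (≥ 254 mm).
Going = (24 − 1) × 321 = 7383 mm.
Add landings: 7383 + 1445 + 1109 = 9937 mm.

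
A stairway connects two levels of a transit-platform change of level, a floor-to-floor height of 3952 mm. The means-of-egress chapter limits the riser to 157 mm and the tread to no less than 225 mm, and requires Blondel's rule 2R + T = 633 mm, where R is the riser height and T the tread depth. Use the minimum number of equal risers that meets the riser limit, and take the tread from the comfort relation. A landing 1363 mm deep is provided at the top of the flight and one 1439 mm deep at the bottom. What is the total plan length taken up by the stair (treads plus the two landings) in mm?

11027 mm

3952 / 157 = 25.172 → round up to 26 risers.
R = 3952 ÷ 26 = 152 mm.
T = 633 − 2·152 = 329 mm, which satisfies the 225 mm minimum.
26 risers give 25 treads; going = 25 × 329 = 8225 mm.
Enclosure = 8225 + 1363 + 1439 = 11027 mm.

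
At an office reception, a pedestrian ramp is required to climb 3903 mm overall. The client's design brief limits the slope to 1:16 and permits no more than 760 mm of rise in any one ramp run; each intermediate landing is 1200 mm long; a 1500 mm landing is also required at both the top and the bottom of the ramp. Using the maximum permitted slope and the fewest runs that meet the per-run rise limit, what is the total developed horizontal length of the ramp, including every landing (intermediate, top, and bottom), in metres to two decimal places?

71.45 m

3903 / 760 = 5.14, so 6 ramp runs are needed. That means 5 intermediate landings.
Ramp run (horizontal) at 1:16: 3903 × 16 = 62448 mm.
Intermediate landings: 5 × 1200 = 6000 mm.
Top and bottom landings: 2 × 1500 = 3000 mm.
Total = 62448 + 6000 + 3000 = 71448 mm.
= 71.45 m.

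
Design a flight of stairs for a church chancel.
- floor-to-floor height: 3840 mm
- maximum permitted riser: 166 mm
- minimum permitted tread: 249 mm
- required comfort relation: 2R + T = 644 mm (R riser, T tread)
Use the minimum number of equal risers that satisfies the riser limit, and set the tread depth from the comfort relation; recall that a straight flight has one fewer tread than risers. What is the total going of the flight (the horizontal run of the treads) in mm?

3840 / 166 = 23.133 → round up to 24 risers.
Each riser is 3840/24 = 160 mm (≤ 166 mm).
Tread T = 644 − 2 × 160 = 324 mm (≥ 249 mm).
Treads = 24 − 1 = 23; going = 23 × 324 = 7452 mm.

7452 mm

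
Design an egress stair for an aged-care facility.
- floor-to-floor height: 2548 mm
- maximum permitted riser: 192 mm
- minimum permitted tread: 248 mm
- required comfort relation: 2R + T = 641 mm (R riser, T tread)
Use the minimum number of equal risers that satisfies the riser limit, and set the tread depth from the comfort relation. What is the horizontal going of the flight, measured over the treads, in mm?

3601 mm

At most 192 each: 2548/192 = 13.27, giving 14 risers.
Riser R = 2548 / 14 = 182 mm, within the 192 mm limit.
Tread T = 641 − 2 × 182 = 277 mm (≥ 248 mm).
Treads = 14 − 1 = 13; going = 13 × 277 = 3601 mm.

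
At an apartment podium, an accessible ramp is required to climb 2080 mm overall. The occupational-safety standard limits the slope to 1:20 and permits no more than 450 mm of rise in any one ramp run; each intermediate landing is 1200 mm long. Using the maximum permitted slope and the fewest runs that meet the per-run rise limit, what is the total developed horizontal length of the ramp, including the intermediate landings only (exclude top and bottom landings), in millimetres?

At most 450 each: 2080/450 = 4.62, giving 5 ramp runs. That means 4 intermediate landings.
Ramp run (horizontal) at 1:20: 2080 × 20 = 41600 mm.
4 intermediate landings contribute 4 × 1200 = 4800 mm.
Total developed length = 41600 + 4800 = 46400 mm.

46400 mm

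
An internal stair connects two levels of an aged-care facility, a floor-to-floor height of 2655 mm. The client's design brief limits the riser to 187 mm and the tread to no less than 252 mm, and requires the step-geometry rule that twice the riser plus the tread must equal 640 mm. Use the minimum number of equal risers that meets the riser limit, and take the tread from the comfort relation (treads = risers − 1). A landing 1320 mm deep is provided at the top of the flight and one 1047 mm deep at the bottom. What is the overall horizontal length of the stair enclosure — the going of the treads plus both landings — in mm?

6371 mm

⌈2655/187⌉ = 15 risers.
Riser R = 2655 / 15 = 177 mm, within the 187 mm limit.
From 2R + T = 640: T = 640 − 354 = 286 mm.
Going = (15 − 1) × 286 = 4004 mm.
Add landings: 4004 + 1320 + 1047 = 6371 mm.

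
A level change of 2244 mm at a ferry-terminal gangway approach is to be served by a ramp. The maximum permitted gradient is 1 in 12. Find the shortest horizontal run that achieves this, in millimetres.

At 1:12 the run is 12 × 2244 = 26928 mm.

26928 mm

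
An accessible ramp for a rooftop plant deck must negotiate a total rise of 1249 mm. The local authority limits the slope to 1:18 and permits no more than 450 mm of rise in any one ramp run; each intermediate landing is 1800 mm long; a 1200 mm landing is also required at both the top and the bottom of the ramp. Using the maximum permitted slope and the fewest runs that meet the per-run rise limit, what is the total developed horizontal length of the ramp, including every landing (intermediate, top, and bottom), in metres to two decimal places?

28.48 m

1249 / 450 = 2.776 → round up to 3 ramp runs. That means 2 intermediate landings.
Ramp run (horizontal) at 1:18: 1249 × 18 = 22482 mm.
2 intermediate landings contribute 2 × 1800 = 3600 mm.
Top and bottom landings: 2 × 1200 = 2400 mm.
Total = 22482 + 3600 + 2400 = 28482 mm.
= 28.48 m.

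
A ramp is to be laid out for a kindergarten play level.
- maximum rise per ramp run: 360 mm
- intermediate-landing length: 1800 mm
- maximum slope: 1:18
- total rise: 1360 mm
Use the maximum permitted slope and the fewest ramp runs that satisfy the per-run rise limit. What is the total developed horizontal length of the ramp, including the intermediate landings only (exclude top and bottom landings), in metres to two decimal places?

1360 / 360 = 3.778 → round up to 4 ramp runs. That means 3 intermediate landings.
Ramp run (horizontal) at 1:18: 1360 × 18 = 24480 mm.
Intermediate landings: 3 × 1800 = 5400 mm.
Total developed length = 24480 + 5400 = 29880 mm.
= 29.88 m.

29.88 m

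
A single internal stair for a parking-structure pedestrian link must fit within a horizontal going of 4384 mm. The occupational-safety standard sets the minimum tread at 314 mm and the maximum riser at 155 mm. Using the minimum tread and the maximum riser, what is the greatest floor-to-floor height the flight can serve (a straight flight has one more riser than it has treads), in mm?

2170 mm

4384 / 314 = 13.96, so 13 treads fit.
Risers = treads + 1 = 14.
Maximum height = 14 × 155 = 2170 mm.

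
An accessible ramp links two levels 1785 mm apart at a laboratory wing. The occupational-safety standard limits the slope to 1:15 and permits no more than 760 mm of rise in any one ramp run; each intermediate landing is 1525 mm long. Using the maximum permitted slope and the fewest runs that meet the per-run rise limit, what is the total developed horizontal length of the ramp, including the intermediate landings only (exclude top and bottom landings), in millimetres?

⌈1785/760⌉ = 3 ramp runs. That means 2 intermediate landings.
Horizontal run for 1785 mm of rise at 1:15 is 1785 × 15 = 26775 mm.
2 intermediate landings contribute 2 × 1525 = 3050 mm.
Total developed length = 26775 + 3050 = 29825 mm.

29825 mm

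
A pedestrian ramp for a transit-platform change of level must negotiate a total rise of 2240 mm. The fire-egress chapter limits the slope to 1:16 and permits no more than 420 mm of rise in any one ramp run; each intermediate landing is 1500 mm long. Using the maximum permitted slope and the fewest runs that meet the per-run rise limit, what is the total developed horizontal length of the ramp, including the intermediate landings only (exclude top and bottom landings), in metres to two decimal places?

43.34 m

⌈2240/420⌉ = 6 ramp runs. That means 5 intermediate landings.
Ramp run (horizontal) at 1:16: 2240 × 16 = 35840 mm.
Intermediate landings: 5 × 1500 = 7500 mm.
Developed length = 35840 + 7500 = 43340 mm.
= 43.34 m.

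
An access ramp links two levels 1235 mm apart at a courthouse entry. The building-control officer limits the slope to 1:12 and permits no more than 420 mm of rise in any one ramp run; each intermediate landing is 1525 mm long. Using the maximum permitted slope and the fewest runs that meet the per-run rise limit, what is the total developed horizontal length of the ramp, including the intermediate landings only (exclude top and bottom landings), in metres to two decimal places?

⌈1235/420⌉ = 3 ramp runs. That means 2 intermediate landings.
Horizontal run for 1235 mm of rise at 1:12 is 1235 × 12 = 14820 mm.
Intermediate landings: 2 × 1525 = 3050 mm.
Developed length = 14820 + 3050 = 17870 mm.
= 17.87 m.

17.87 m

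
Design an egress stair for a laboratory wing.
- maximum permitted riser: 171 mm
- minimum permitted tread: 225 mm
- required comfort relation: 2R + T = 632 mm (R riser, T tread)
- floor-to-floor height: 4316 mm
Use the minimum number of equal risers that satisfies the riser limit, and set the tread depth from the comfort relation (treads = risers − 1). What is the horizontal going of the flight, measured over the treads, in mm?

7500 mm

4316 / 171 = 25.240 → round up to 26 risers.
Each riser is 4316/26 = 166 mm (≤ 171 mm).
T = 632 − 2·166 = 300 mm, which satisfies the 225 mm minimum.
26 risers give 25 treads; going = 25 × 300 = 7500 mm.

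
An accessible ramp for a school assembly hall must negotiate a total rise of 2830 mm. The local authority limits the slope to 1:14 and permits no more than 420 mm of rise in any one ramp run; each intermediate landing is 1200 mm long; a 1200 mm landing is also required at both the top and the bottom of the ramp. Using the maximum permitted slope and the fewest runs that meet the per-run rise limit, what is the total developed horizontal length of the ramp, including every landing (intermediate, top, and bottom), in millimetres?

49220 mm

⌈2830/420⌉ = 7 ramp runs. That means 6 intermediate landings.
Horizontal run for 2830 mm of rise at 1:14 is 2830 × 14 = 39620 mm.
6 intermediate landings contribute 6 × 1200 = 7200 mm.
Top and bottom landings: 2 × 1200 = 2400 mm.
Total = 39620 + 7200 + 2400 = 49220 mm.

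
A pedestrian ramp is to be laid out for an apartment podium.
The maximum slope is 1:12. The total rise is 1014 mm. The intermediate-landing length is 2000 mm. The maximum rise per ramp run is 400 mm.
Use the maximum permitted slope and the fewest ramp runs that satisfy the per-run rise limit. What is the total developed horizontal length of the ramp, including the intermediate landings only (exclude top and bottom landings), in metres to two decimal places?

16.17 m

At most 400 each: 1014/400 = 2.54, giving 3 ramp runs. That means 2 intermediate landings.
Ramp run (horizontal) at 1:12: 1014 × 12 = 12168 mm.
2 intermediate landings contribute 2 × 2000 = 4000 mm.
Developed length = 12168 + 4000 = 16168 mm.
= 16.17 m.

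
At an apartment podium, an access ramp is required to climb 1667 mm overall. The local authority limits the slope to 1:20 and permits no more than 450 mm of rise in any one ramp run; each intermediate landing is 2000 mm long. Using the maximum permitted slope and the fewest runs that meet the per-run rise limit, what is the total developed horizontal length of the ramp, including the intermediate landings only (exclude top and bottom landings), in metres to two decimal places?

1667 / 450 = 3.704 → round up to 4 ramp runs. That means 3 intermediate landings.
Horizontal run for 1667 mm of rise at 1:20 is 1667 × 20 = 33340 mm.
Intermediate landings: 3 × 2000 = 6000 mm.
Total developed length = 33340 + 6000 = 39340 mm.
= 39.34 m.

39.34 m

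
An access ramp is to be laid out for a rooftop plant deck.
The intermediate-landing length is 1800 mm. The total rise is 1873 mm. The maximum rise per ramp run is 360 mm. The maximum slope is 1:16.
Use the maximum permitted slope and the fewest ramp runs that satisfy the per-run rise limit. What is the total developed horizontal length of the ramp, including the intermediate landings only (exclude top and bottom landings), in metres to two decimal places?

38.97 m

1873 / 360 = 5.203 → round up to 6 ramp runs. That means 5 intermediate landings.
Horizontal run for 1873 mm of rise at 1:16 is 1873 × 16 = 29968 mm.
Intermediate landings: 5 × 1800 = 9000 mm.
Developed length = 29968 + 9000 = 38968 mm.
= 38.97 m.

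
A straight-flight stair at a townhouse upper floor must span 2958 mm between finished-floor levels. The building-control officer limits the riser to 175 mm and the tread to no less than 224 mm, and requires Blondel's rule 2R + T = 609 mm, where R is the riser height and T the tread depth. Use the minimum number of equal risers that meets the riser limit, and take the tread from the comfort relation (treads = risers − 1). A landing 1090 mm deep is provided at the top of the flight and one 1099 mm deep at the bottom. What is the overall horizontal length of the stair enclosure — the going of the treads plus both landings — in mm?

At most 175 each: 2958/175 = 16.90, giving 17 risers.
Each riser is 2958/17 = 174 mm (≤ 175 mm).
T = 609 − 2·174 = 261 mm, which satisfies the 224 mm minimum.
17 risers give 16 treads; going = 16 × 261 = 4176 mm.
Add landings: 4176 + 1090 + 1099 = 6365 mm.

6365 mm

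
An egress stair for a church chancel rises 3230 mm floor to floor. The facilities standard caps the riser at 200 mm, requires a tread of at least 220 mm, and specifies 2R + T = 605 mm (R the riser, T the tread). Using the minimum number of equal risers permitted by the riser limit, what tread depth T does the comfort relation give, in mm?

225 mm

⌈3230/200⌉ = 17 risers.
Each riser is 3230/17 = 190 mm (≤ 200 mm).
Tread T = 605 − 2 × 190 = 225 mm (≥ 220 mm).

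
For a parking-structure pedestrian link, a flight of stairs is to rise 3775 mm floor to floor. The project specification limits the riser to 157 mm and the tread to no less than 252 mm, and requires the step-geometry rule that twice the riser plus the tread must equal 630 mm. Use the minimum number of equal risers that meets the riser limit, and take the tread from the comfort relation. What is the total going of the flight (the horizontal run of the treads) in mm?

⌈3775/157⌉ = 25 risers.
Each riser is 3775/25 = 151 mm (≤ 157 mm).
T = 630 − 2·151 = 328 mm, which satisfies the 252 mm minimum.
25 risers give 24 treads; going = 24 × 328 = 7872 mm.

7872 mm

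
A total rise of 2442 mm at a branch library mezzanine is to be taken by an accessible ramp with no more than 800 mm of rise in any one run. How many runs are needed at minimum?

4 runs

⌈2442/800⌉ = 4 ramp runs.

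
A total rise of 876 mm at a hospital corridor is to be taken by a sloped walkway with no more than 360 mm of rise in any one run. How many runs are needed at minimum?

At most 360 each: 876/360 = 2.43, giving 3 ramp runs.

3 runs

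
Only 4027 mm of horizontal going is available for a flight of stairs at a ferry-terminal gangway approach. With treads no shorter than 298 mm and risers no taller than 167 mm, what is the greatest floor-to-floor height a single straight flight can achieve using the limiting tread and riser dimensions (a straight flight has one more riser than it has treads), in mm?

4027 / 298 = 13.51, so 13 treads fit.
Risers = treads + 1 = 14.
Maximum height = 14 × 167 = 2338 mm.

2338 mm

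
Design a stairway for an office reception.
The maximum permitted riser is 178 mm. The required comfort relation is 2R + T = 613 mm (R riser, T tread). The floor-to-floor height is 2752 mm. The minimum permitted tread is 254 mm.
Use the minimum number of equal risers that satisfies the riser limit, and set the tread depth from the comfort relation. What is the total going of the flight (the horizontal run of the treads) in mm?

At most 178 each: 2752/178 = 15.46, giving 16 risers.
R = 2752 ÷ 16 = 172 mm.
Tread T = 613 − 2 × 172 = 269 mm (≥ 254 mm).
Going = (16 − 1) × 269 = 4035 mm.

4035 mm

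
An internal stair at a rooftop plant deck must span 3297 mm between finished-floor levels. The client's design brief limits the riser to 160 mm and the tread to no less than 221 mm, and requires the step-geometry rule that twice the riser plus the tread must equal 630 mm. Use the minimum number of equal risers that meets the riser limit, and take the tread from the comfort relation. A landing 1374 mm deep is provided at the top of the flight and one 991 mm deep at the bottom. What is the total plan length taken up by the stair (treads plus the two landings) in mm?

8685 mm

3297 / 160 = 20.61, so 21 risers are needed.
Each riser is 3297/21 = 157 mm (≤ 160 mm).
Tread T = 630 − 2 × 157 = 316 mm (≥ 221 mm).
Going = (21 − 1) × 316 = 6320 mm.
Add landings: 6320 + 1374 + 991 = 8685 mm.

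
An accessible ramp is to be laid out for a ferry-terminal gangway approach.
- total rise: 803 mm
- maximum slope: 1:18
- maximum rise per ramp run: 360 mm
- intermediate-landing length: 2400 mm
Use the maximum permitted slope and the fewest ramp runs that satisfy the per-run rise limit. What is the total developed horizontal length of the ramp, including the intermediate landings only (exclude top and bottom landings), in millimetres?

803 / 360 = 2.231 → round up to 3 ramp runs. That means 2 intermediate landings.
Ramp run (horizontal) at 1:18: 803 × 18 = 14454 mm.
Intermediate landings: 2 × 2400 = 4800 mm.
Developed length = 14454 + 4800 = 19254 mm.

19254 mm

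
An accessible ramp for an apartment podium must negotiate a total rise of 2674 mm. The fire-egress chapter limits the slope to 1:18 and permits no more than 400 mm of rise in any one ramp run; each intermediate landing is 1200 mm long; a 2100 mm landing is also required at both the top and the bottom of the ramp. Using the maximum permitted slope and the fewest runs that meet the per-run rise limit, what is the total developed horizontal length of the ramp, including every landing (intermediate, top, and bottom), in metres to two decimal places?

59.53 m

2674 / 400 = 6.685 → round up to 7 ramp runs. That means 6 intermediate landings.
Horizontal run for 2674 mm of rise at 1:18 is 2674 × 18 = 48132 mm.
6 intermediate landings contribute 6 × 1200 = 7200 mm.
Top and bottom landings: 2 × 2100 = 4200 mm.
Total = 48132 + 7200 + 4200 = 59532 mm.
= 59.53 m.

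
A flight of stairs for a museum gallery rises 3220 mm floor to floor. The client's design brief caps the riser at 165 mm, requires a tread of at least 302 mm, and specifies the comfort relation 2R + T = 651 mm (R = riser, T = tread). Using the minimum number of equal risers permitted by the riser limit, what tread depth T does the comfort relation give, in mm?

329 mm

3220 / 165 = 19.52, so 20 risers are needed.
Riser R = 3220 / 20 = 161 mm, within the 165 mm limit.
Tread T = 651 − 2 × 161 = 329 mm (≥ 302 mm).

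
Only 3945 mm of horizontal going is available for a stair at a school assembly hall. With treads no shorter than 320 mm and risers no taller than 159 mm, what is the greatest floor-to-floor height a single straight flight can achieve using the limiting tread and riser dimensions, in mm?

Treads that fit: ⌊3945 / 320⌋ = 12.
Risers = treads + 1 = 13.
Maximum height = 13 × 159 = 2067 mm.

2067 mm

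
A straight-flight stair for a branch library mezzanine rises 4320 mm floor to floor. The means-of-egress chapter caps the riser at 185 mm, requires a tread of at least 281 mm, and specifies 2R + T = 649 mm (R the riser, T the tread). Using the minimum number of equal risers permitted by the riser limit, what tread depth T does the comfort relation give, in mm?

289 mm

4320 / 185 = 23.35, so 24 risers are needed.
Each riser is 4320/24 = 180 mm (≤ 185 mm).
T = 649 − 2·180 = 289 mm, which satisfies the 281 mm minimum.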